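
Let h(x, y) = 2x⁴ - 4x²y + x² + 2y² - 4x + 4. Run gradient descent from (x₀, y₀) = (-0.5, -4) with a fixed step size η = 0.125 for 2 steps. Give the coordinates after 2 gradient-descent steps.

∇h = (8x³ - 8xy + 2x - 4, -4x² + 4y)
(x₁, y₁) = (-0.5, -4) − 0.125·(-22, -17) = (2.25, -1.875)
(x₂, y₂) = (2.25, -1.875) − 0.125·(125.375, -27.75) = (-13.421875, 1.59375)

(-13.421875, 1.59375)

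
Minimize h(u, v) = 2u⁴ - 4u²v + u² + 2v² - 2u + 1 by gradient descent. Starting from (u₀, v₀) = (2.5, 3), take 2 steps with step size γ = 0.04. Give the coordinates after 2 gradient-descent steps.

(-0.36680064, 2.964544)

∇h = (8u³ - 8uv + 2u - 2, -4u² + 4v)
Step 1: at (2.5, 3), ∇h = (68, -13) → (2.5, 3) − 0.04·(68, -13) = (-0.22, 3.52)
Step 2: at (-0.22, 3.52), ∇h = (3.670016, 13.8864) → (-0.22, 3.52) − 0.04·(3.670016, 13.8864) = (-0.36680064, 2.964544)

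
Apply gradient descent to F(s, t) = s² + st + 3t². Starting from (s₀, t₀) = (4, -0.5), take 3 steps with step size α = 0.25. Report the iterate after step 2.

(1.25, -0.15625)

∇F = (2s + t, s + 6t)
Step 1: at (4, -0.5), ∇F = (7.5, 1) → (4, -0.5) − 0.25·(7.5, 1) = (2.125, -0.75)
Step 2: at (2.125, -0.75), ∇F = (3.5, -2.375) → (2.125, -0.75) − 0.25·(3.5, -2.375) = (1.25, -0.15625)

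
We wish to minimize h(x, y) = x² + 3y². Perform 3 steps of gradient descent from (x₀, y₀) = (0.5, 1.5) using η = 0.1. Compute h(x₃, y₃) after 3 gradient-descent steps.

0.093184

∇h = (2x, 6y)
(x₁, y₁) = (0.5, 1.5) − 0.1·(1, 9) = (0.4, 0.6)
(x₂, y₂) = (0.4, 0.6) − 0.1·(0.8, 3.6) = (0.32, 0.24)
(x₃, y₃) = (0.32, 0.24) − 0.1·(0.64, 1.44) = (0.256, 0.096)
h(0.256, 0.096) = 0.093184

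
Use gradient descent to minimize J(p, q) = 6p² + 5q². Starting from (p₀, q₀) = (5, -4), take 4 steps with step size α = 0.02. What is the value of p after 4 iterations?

1.6681088

∇J = (12p, 10q)
(p₁, q₁) = (5, -4) − 0.02·(60, -40) = (3.8, -3.2)
(p₂, q₂) = (3.8, -3.2) − 0.02·(45.6, -32) = (2.888, -2.56)
(p₃, q₃) = (2.888, -2.56) − 0.02·(34.656, -25.6) = (2.19488, -2.048)
(p₄, q₄) = (2.19488, -2.048) − 0.02·(26.33856, -20.48) = (1.6681088, -1.6384)
p = 1.6681088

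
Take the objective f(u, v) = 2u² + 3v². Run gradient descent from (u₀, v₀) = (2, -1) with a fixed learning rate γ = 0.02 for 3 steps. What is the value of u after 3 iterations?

∇f = (4u, 6v)
Step 1: at (2, -1), ∇f = (8, -6) → (2, -1) − 0.02·(8, -6) = (1.84, -0.88)
Step 2: at (1.84, -0.88), ∇f = (7.36, -5.28) → (1.84, -0.88) − 0.02·(7.36, -5.28) = (1.6928, -0.7744)
Step 3: at (1.6928, -0.7744), ∇f = (6.7712, -4.6464) → (1.6928, -0.7744) − 0.02·(6.7712, -4.6464) = (1.557376, -0.681472)
u = 1.557376

1.557376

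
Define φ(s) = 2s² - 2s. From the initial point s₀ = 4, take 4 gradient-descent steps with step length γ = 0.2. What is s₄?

0.5056

φ′(s) = 4s - 2
Step 1: φ′(4) = 14; s₁ = 4 − 0.2·14 = 1.2
Step 2: φ′(1.2) = 2.8; s₂ = 1.2 − 0.2·2.8 = 0.64
Step 3: φ′(0.64) = 0.56; s₃ = 0.64 − 0.2·0.56 = 0.528
Step 4: φ′(0.528) = 0.112; s₄ = 0.528 − 0.2·0.112 = 0.5056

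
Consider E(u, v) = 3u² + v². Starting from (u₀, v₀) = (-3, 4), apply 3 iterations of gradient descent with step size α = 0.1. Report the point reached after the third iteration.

(-0.192, 2.048)

∇E = (6u, 2v)
(u₁, v₁) = (-3, 4) − 0.1·(-18, 8) = (-1.2, 3.2)
(u₂, v₂) = (-1.2, 3.2) − 0.1·(-7.2, 6.4) = (-0.48, 2.56)
(u₃, v₃) = (-0.48, 2.56) − 0.1·(-2.88, 5.12) = (-0.192, 2.048)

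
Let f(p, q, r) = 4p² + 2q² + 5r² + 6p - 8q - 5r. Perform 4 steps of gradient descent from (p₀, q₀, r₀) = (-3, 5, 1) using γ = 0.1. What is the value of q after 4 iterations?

∇f = (8p + 6, 4q - 8, 10r - 5)
Step 1: at (-3, 5, 1), ∇f = (-18, 12, 5) → (-3, 5, 1) − 0.1·(-18, 12, 5) = (-1.2, 3.8, 0.5)
Step 2: at (-1.2, 3.8, 0.5), ∇f = (-3.6, 7.2, 0) → (-1.2, 3.8, 0.5) − 0.1·(-3.6, 7.2, 0) = (-0.84, 3.08, 0.5)
Step 3: at (-0.84, 3.08, 0.5), ∇f = (-0.72, 4.32, 0) → (-0.84, 3.08, 0.5) − 0.1·(-0.72, 4.32, 0) = (-0.768, 2.648, 0.5)
Step 4: at (-0.768, 2.648, 0.5), ∇f = (-0.144, 2.592, 0) → (-0.768, 2.648, 0.5) − 0.1·(-0.144, 2.592, 0) = (-0.7536, 2.3888, 0.5)
q = 2.3888

2.3888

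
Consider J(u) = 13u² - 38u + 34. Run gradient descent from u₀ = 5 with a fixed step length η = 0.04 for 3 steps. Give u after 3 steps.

1.461312

J′(u) = 26u - 38
u₁ = 5 − 0.04·92 = 1.32
u₂ = 1.32 − 0.04·(-3.68) = 1.4672
u₃ = 1.4672 − 0.04·0.1472 = 1.461312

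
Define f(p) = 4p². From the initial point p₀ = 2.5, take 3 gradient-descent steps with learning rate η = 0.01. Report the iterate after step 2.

f′(p) = 8p
Step 1: f′(2.5) = 20; p₁ = 2.5 − 0.01·20 = 2.3
Step 2: f′(2.3) = 18.4; p₂ = 2.3 − 0.01·18.4 = 2.116

2.116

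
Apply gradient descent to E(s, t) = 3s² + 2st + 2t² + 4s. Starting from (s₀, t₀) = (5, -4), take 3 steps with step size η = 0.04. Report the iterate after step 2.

(3.1504, -3.4752)

∇E = (6s + 2t + 4, 2s + 4t)
(s₁, t₁) = (5, -4) − 0.04·(26, -6) = (3.96, -3.76)
(s₂, t₂) = (3.96, -3.76) − 0.04·(20.24, -7.12) = (3.1504, -3.4752)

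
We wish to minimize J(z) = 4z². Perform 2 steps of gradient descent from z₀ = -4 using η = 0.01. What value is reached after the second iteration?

J′(z) = 8z
z₁ = -4 − 0.01·(-32) = -3.68
z₂ = -3.68 − 0.01·(-29.44) = -3.3856

-3.3856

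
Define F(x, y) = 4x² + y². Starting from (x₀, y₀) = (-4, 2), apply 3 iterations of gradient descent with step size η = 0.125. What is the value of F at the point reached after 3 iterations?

∇F = (8x, 2y)
(x₁, y₁) = (-4, 2) − 0.125·(-32, 4) = (0, 1.5)
(x₂, y₂) = (0, 1.5) − 0.125·(0, 3) = (0, 1.125)
(x₃, y₃) = (0, 1.125) − 0.125·(0, 2.25) = (0, 0.84375)
F(0, 0.84375) = 0.7119140625

0.7119140625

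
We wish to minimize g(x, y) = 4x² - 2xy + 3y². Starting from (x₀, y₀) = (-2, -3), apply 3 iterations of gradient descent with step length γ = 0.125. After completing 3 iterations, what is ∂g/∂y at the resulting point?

-0.96875

∇g = (8x - 2y, -2x + 6y)
(x₁, y₁) = (-2, -3) − 0.125·(-10, -14) = (-0.75, -1.25)
(x₂, y₂) = (-0.75, -1.25) − 0.125·(-3.5, -6) = (-0.3125, -0.5)
(x₃, y₃) = (-0.3125, -0.5) − 0.125·(-1.5, -2.375) = (-0.125, -0.203125)
∂g/∂y at (-0.125, -0.203125) = -0.96875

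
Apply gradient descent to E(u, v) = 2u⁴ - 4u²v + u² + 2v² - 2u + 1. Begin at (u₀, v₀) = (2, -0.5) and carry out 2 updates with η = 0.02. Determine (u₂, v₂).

(0.50505472, -0.107168)

∇E = (8u³ - 8uv + 2u - 2, -4u² + 4v)
(u₁, v₁) = (2, -0.5) − 0.02·(74, -18) = (0.52, -0.14)
(u₂, v₂) = (0.52, -0.14) − 0.02·(0.747264, -1.6416) = (0.50505472, -0.107168)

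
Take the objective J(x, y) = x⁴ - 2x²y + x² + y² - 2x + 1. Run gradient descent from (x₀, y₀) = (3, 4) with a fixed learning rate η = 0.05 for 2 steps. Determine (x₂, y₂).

∇J = (4x³ - 4xy + 2x - 2, -2x² + 2y)
(x₁, y₁) = (3, 4) − 0.05·(64, -10) = (-0.2, 4.5)
(x₂, y₂) = (-0.2, 4.5) − 0.05·(1.168, 8.92) = (-0.2584, 4.054)

(-0.2584, 4.054)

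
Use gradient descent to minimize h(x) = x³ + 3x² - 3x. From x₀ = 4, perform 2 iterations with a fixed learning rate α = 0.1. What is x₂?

-3.383

h′(x) = 3x² + 6x - 3
Step 1: h′(4) = 69; x₁ = 4 − 0.1·69 = -2.9
Step 2: h′(-2.9) = 4.83; x₂ = -2.9 − 0.1·4.83 = -3.383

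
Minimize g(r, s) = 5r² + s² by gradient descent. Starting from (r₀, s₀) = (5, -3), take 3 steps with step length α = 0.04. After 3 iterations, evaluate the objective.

∇g = (10r, 2s)
Step 1: at (5, -3), ∇g = (50, -6) → (5, -3) − 0.04·(50, -6) = (3, -2.76)
Step 2: at (3, -2.76), ∇g = (30, -5.52) → (3, -2.76) − 0.04·(30, -5.52) = (1.8, -2.5392)
Step 3: at (1.8, -2.5392), ∇g = (18, -5.0784) → (1.8, -2.5392) − 0.04·(18, -5.0784) = (1.08, -2.336064)
g(1.08, -2.336064) = 11.289195012096

11.289195012096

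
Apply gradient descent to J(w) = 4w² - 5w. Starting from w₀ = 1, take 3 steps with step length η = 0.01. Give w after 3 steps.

0.917008

J′(w) = 8w - 5
Step 1: J′(1) = 3; w₁ = 1 − 0.01·3 = 0.97
Step 2: J′(0.97) = 2.76; w₂ = 0.97 − 0.01·2.76 = 0.9424
Step 3: J′(0.9424) = 2.5392; w₃ = 0.9424 − 0.01·2.5392 = 0.917008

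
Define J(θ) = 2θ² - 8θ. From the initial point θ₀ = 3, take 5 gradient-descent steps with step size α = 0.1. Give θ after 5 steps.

J′(θ) = 4θ - 8
θ₁ = 3 − 0.1·4 = 2.6
θ₂ = 2.6 − 0.1·2.4 = 2.36
θ₃ = 2.36 − 0.1·1.44 = 2.216
θ₄ = 2.216 − 0.1·0.864 = 2.1296
θ₅ = 2.1296 − 0.1·0.5184 = 2.07776

2.07776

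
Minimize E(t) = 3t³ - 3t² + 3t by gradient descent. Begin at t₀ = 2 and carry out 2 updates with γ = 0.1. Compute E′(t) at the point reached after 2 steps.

45.335889

E′(t) = 9t² - 6t + 3
t₁ = 2 − 0.1·27 = -0.7
t₂ = -0.7 − 0.1·11.61 = -1.861
E′(t) at (-1.861) = 45.335889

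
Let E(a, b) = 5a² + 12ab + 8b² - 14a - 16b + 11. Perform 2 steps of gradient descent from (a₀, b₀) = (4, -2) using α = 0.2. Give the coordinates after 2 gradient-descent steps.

(4, -1.04)

∇E = (10a + 12b - 14, 12a + 16b - 16)
(a₁, b₁) = (4, -2) − 0.2·(2, 0) = (3.6, -2)
(a₂, b₂) = (3.6, -2) − 0.2·(-2, -4.8) = (4, -1.04)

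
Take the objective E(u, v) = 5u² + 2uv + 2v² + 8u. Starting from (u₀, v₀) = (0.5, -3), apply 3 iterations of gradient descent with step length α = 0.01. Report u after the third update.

0.30398

∇E = (10u + 2v + 8, 2u + 4v)
Step 1: at (0.5, -3), ∇E = (7, -11) → (0.5, -3) − 0.01·(7, -11) = (0.43, -2.89)
Step 2: at (0.43, -2.89), ∇E = (6.52, -10.7) → (0.43, -2.89) − 0.01·(6.52, -10.7) = (0.3648, -2.783)
Step 3: at (0.3648, -2.783), ∇E = (6.082, -10.4024) → (0.3648, -2.783) − 0.01·(6.082, -10.4024) = (0.30398, -2.678976)
u = 0.30398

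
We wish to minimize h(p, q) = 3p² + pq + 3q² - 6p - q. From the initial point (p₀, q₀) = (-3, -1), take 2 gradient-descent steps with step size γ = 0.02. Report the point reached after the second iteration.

(-2.064, -0.634)

∇h = (6p + q - 6, p + 6q - 1)
Step 1: at (-3, -1), ∇h = (-25, -10) → (-3, -1) − 0.02·(-25, -10) = (-2.5, -0.8)
Step 2: at (-2.5, -0.8), ∇h = (-21.8, -8.3) → (-2.5, -0.8) − 0.02·(-21.8, -8.3) = (-2.064, -0.634)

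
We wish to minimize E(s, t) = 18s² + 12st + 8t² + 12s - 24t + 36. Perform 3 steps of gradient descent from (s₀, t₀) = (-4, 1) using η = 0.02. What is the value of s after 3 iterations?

-1.128448

∇E = (36s + 12t + 12, 12s + 16t - 24)
Step 1: at (-4, 1), ∇E = (-120, -56) → (-4, 1) − 0.02·(-120, -56) = (-1.6, 2.12)
Step 2: at (-1.6, 2.12), ∇E = (-20.16, -9.28) → (-1.6, 2.12) − 0.02·(-20.16, -9.28) = (-1.1968, 2.3056)
Step 3: at (-1.1968, 2.3056), ∇E = (-3.4176, -1.472) → (-1.1968, 2.3056) − 0.02·(-3.4176, -1.472) = (-1.128448, 2.33504)
s = -1.128448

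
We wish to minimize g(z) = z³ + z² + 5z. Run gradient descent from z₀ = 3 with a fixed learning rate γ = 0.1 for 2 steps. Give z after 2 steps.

-1.332

g′(z) = 3z² + 2z + 5
Step 1: g′(3) = 38; z₁ = 3 − 0.1·38 = -0.8
Step 2: g′(-0.8) = 5.32; z₂ = -0.8 − 0.1·5.32 = -1.332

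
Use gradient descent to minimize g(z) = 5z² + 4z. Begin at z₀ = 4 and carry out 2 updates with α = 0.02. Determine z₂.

2.416

g′(z) = 10z + 4
z₁ = 4 − 0.02·44 = 3.12
z₂ = 3.12 − 0.02·35.2 = 2.416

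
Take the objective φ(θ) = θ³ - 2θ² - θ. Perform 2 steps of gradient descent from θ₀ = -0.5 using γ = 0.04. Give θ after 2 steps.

φ′(θ) = 3θ² - 4θ - 1
θ₁ = -0.5 − 0.04·1.75 = -0.57
θ₂ = -0.57 − 0.04·2.2547 = -0.660188

-0.660188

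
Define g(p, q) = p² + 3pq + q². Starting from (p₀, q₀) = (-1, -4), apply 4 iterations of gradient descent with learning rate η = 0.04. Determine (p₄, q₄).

(0.73078784, -2.77878784)

∇g = (2p + 3q, 3p + 2q)
(p₁, q₁) = (-1, -4) − 0.04·(-14, -11) = (-0.44, -3.56)
(p₂, q₂) = (-0.44, -3.56) − 0.04·(-11.56, -8.44) = (0.0224, -3.2224)
(p₃, q₃) = (0.0224, -3.2224) − 0.04·(-9.6224, -6.3776) = (0.407296, -2.967296)
(p₄, q₄) = (0.407296, -2.967296) − 0.04·(-8.087296, -4.712704) = (0.73078784, -2.77878784)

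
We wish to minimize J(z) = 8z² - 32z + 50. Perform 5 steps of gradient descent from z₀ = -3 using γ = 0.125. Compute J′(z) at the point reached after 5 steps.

80

J′(z) = 16z - 32
z₁ = -3 − 0.125·(-80) = 7
z₂ = 7 − 0.125·80 = -3
z₃ = -3 − 0.125·(-80) = 7
z₄ = 7 − 0.125·80 = -3
z₅ = -3 − 0.125·(-80) = 7
J′(z) at (7) = 80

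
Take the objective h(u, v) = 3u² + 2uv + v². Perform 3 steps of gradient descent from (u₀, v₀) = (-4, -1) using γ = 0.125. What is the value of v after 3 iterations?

∇h = (6u + 2v, 2u + 2v)
(u₁, v₁) = (-4, -1) − 0.125·(-26, -10) = (-0.75, 0.25)
(u₂, v₂) = (-0.75, 0.25) − 0.125·(-4, -1) = (-0.25, 0.375)
(u₃, v₃) = (-0.25, 0.375) − 0.125·(-0.75, 0.25) = (-0.15625, 0.34375)
v = 0.34375

0.34375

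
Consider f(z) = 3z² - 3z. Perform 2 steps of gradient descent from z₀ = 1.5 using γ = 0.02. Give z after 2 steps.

1.2744

f′(z) = 6z - 3
Step 1: f′(1.5) = 6; z₁ = 1.5 − 0.02·6 = 1.38
Step 2: f′(1.38) = 5.28; z₂ = 1.38 − 0.02·5.28 = 1.2744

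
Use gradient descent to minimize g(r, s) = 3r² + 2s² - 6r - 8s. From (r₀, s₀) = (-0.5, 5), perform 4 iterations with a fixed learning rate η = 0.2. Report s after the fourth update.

2.0048

∇g = (6r - 6, 4s - 8)
(r₁, s₁) = (-0.5, 5) − 0.2·(-9, 12) = (1.3, 2.6)
(r₂, s₂) = (1.3, 2.6) − 0.2·(1.8, 2.4) = (0.94, 2.12)
(r₃, s₃) = (0.94, 2.12) − 0.2·(-0.36, 0.48) = (1.012, 2.024)
(r₄, s₄) = (1.012, 2.024) − 0.2·(0.072, 0.096) = (0.9976, 2.0048)
s = 2.0048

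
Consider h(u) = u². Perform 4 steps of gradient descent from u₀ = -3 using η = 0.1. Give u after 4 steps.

h′(u) = 2u
u₁ = -3 − 0.1·(-6) = -2.4
u₂ = -2.4 − 0.1·(-4.8) = -1.92
u₃ = -1.92 − 0.1·(-3.84) = -1.536
u₄ = -1.536 − 0.1·(-3.072) = -1.2288

-1.2288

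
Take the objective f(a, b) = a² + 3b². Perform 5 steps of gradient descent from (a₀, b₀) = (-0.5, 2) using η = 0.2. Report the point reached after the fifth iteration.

(-0.03888, -0.00064)

∇f = (2a, 6b)
Step 1: at (-0.5, 2), ∇f = (-1, 12) → (-0.5, 2) − 0.2·(-1, 12) = (-0.3, -0.4)
Step 2: at (-0.3, -0.4), ∇f = (-0.6, -2.4) → (-0.3, -0.4) − 0.2·(-0.6, -2.4) = (-0.18, 0.08)
Step 3: at (-0.18, 0.08), ∇f = (-0.36, 0.48) → (-0.18, 0.08) − 0.2·(-0.36, 0.48) = (-0.108, -0.016)
Step 4: at (-0.108, -0.016), ∇f = (-0.216, -0.096) → (-0.108, -0.016) − 0.2·(-0.216, -0.096) = (-0.0648, 0.0032)
Step 5: at (-0.0648, 0.0032), ∇f = (-0.1296, 0.0192) → (-0.0648, 0.0032) − 0.2·(-0.1296, 0.0192) = (-0.03888, -0.00064)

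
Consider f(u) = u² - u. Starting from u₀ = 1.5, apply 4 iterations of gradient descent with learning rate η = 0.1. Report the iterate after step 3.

1.012

f′(u) = 2u - 1
Step 1: f′(1.5) = 2; u₁ = 1.5 − 0.1·2 = 1.3
Step 2: f′(1.3) = 1.6; u₂ = 1.3 − 0.1·1.6 = 1.14
Step 3: f′(1.14) = 1.28; u₃ = 1.14 − 0.1·1.28 = 1.012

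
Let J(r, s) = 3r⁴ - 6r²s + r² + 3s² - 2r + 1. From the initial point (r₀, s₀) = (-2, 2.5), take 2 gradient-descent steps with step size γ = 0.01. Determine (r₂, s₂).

(-1.54614656, 2.584384)

∇J = (12r³ - 12rs + 2r - 2, -6r² + 6s)
Step 1: at (-2, 2.5), ∇J = (-42, -9) → (-2, 2.5) − 0.01·(-42, -9) = (-1.58, 2.59)
Step 2: at (-1.58, 2.59), ∇J = (-3.385344, 0.5616) → (-1.58, 2.59) − 0.01·(-3.385344, 0.5616) = (-1.54614656, 2.584384)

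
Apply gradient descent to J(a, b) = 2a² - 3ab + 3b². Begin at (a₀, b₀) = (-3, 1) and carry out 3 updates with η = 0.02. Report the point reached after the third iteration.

(-2.2194, 0.253)

∇J = (4a - 3b, -3a + 6b)
Step 1: at (-3, 1), ∇J = (-15, 15) → (-3, 1) − 0.02·(-15, 15) = (-2.7, 0.7)
Step 2: at (-2.7, 0.7), ∇J = (-12.9, 12.3) → (-2.7, 0.7) − 0.02·(-12.9, 12.3) = (-2.442, 0.454)
Step 3: at (-2.442, 0.454), ∇J = (-11.13, 10.05) → (-2.442, 0.454) − 0.02·(-11.13, 10.05) = (-2.2194, 0.253)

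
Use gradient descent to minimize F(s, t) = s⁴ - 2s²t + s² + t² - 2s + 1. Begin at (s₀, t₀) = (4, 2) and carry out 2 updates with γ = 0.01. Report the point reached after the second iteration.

(1.64452, 2.2922)

∇F = (4s³ - 4st + 2s - 2, -2s² + 2t)
Step 1: at (4, 2), ∇F = (230, -28) → (4, 2) − 0.01·(230, -28) = (1.7, 2.28)
Step 2: at (1.7, 2.28), ∇F = (5.548, -1.22) → (1.7, 2.28) − 0.01·(5.548, -1.22) = (1.64452, 2.2922)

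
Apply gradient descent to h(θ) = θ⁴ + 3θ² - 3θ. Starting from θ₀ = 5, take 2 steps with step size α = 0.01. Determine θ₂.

-0.22301268

h′(θ) = 4θ³ + 6θ - 3
Step 1: h′(5) = 527; θ₁ = 5 − 0.01·527 = -0.27
Step 2: h′(-0.27) = -4.698732; θ₂ = -0.27 − 0.01·(-4.698732) = -0.22301268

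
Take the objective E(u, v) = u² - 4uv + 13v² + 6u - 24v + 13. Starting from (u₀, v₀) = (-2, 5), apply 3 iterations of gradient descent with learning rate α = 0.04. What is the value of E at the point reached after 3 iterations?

0.06453366784

∇E = (2u - 4v + 6, -4u + 26v - 24)
(u₁, v₁) = (-2, 5) − 0.04·(-18, 114) = (-1.28, 0.44)
(u₂, v₂) = (-1.28, 0.44) − 0.04·(1.68, -7.44) = (-1.3472, 0.7376)
(u₃, v₃) = (-1.3472, 0.7376) − 0.04·(0.3552, 0.5664) = (-1.361408, 0.714944)
E(-1.361408, 0.714944) = 0.06453366784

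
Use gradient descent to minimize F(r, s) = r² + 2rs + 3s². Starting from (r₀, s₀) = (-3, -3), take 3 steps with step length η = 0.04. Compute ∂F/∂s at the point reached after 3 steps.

-8.865792

∇F = (2r + 2s, 2r + 6s)
(r₁, s₁) = (-3, -3) − 0.04·(-12, -24) = (-2.52, -2.04)
(r₂, s₂) = (-2.52, -2.04) − 0.04·(-9.12, -17.28) = (-2.1552, -1.3488)
(r₃, s₃) = (-2.1552, -1.3488) − 0.04·(-7.008, -12.4032) = (-1.87488, -0.852672)
∂F/∂s at (-1.87488, -0.852672) = -8.865792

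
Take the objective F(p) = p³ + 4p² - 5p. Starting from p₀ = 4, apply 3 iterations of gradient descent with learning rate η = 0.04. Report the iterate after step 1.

1

F′(p) = 3p² + 8p - 5
p₁ = 4 − 0.04·75 = 1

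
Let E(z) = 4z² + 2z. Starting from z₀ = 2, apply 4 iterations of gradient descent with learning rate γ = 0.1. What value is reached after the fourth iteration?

-0.2464

E′(z) = 8z + 2
Step 1: E′(2) = 18; z₁ = 2 − 0.1·18 = 0.2
Step 2: E′(0.2) = 3.6; z₂ = 0.2 − 0.1·3.6 = -0.16
Step 3: E′(-0.16) = 0.72; z₃ = -0.16 − 0.1·0.72 = -0.232
Step 4: E′(-0.232) = 0.144; z₄ = -0.232 − 0.1·0.144 = -0.2464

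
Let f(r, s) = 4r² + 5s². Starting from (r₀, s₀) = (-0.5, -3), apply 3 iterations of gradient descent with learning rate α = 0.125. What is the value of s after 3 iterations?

0.046875

∇f = (8r, 10s)
(r₁, s₁) = (-0.5, -3) − 0.125·(-4, -30) = (0, 0.75)
(r₂, s₂) = (0, 0.75) − 0.125·(0, 7.5) = (0, -0.1875)
(r₃, s₃) = (0, -0.1875) − 0.125·(0, -1.875) = (0, 0.046875)
s = 0.046875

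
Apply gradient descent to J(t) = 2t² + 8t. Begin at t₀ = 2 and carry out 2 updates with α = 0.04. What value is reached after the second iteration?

J′(t) = 4t + 8
t₁ = 2 − 0.04·16 = 1.36
t₂ = 1.36 − 0.04·13.44 = 0.8224

0.8224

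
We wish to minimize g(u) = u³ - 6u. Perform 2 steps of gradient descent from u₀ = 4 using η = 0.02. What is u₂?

g′(u) = 3u² - 6
u₁ = 4 − 0.02·42 = 3.16
u₂ = 3.16 − 0.02·23.9568 = 2.680864

2.680864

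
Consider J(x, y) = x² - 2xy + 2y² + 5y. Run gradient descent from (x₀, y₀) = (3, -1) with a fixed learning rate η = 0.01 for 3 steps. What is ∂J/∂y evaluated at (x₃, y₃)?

∇J = (2x - 2y, -2x + 4y + 5)
Step 1: at (3, -1), ∇J = (8, -5) → (3, -1) − 0.01·(8, -5) = (2.92, -0.95)
Step 2: at (2.92, -0.95), ∇J = (7.74, -4.64) → (2.92, -0.95) − 0.01·(7.74, -4.64) = (2.8426, -0.9036)
Step 3: at (2.8426, -0.9036), ∇J = (7.4924, -4.2996) → (2.8426, -0.9036) − 0.01·(7.4924, -4.2996) = (2.767676, -0.860604)
∂J/∂y at (2.767676, -0.860604) = -3.977768

-3.977768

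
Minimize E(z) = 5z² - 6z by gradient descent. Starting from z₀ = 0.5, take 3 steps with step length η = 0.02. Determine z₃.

E′(z) = 10z - 6
Step 1: E′(0.5) = -1; z₁ = 0.5 − 0.02·(-1) = 0.52
Step 2: E′(0.52) = -0.8; z₂ = 0.52 − 0.02·(-0.8) = 0.536
Step 3: E′(0.536) = -0.64; z₃ = 0.536 − 0.02·(-0.64) = 0.5488

0.5488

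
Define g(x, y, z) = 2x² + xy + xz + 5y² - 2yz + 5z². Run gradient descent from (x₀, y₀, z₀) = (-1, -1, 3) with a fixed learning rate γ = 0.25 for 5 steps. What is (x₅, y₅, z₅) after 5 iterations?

∇g = (4x + y + z, x + 10y - 2z, x - 2y + 10z)
Step 1: at (-1, -1, 3), ∇g = (-2, -17, 31) → (-1, -1, 3) − 0.25·(-2, -17, 31) = (-0.5, 3.25, -4.75)
Step 2: at (-0.5, 3.25, -4.75), ∇g = (-3.5, 41.5, -54.5) → (-0.5, 3.25, -4.75) − 0.25·(-3.5, 41.5, -54.5) = (0.375, -7.125, 8.875)
Step 3: at (0.375, -7.125, 8.875), ∇g = (3.25, -88.625, 103.375) → (0.375, -7.125, 8.875) − 0.25·(3.25, -88.625, 103.375) = (-0.4375, 15.03125, -16.96875)
Step 4: at (-0.4375, 15.03125, -16.96875), ∇g = (-3.6875, 183.8125, -200.1875) → (-0.4375, 15.03125, -16.96875) − 0.25·(-3.6875, 183.8125, -200.1875) = (0.484375, -30.921875, 33.078125)
Step 5: at (0.484375, -30.921875, 33.078125), ∇g = (4.09375, -374.890625, 393.109375) → (0.484375, -30.921875, 33.078125) − 0.25·(4.09375, -374.890625, 393.109375) = (-0.5390625, 62.80078125, -65.19921875)

(-0.5390625, 62.80078125, -65.19921875)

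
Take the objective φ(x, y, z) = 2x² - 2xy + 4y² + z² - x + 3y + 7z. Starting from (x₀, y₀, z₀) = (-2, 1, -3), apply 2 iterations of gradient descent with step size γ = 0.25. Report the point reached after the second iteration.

∇φ = (4x - 2y - 1, -2x + 8y + 3, 2z + 7)
(x₁, y₁, z₁) = (-2, 1, -3) − 0.25·(-11, 15, 1) = (0.75, -2.75, -3.25)
(x₂, y₂, z₂) = (0.75, -2.75, -3.25) − 0.25·(7.5, -20.5, 0.5) = (-1.125, 2.375, -3.375)

(-1.125, 2.375, -3.375)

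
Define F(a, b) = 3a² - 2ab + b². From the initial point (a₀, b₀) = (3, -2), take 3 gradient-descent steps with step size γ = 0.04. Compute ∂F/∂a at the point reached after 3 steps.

∇F = (6a - 2b, -2a + 2b)
Step 1: at (3, -2), ∇F = (22, -10) → (3, -2) − 0.04·(22, -10) = (2.12, -1.6)
Step 2: at (2.12, -1.6), ∇F = (15.92, -7.44) → (2.12, -1.6) − 0.04·(15.92, -7.44) = (1.4832, -1.3024)
Step 3: at (1.4832, -1.3024), ∇F = (11.504, -5.5712) → (1.4832, -1.3024) − 0.04·(11.504, -5.5712) = (1.02304, -1.079552)
∂F/∂a at (1.02304, -1.079552) = 8.297344

8.297344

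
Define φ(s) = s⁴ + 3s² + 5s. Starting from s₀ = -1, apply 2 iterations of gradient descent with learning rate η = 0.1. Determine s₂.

φ′(s) = 4s³ + 6s + 5
s₁ = -1 − 0.1·(-5) = -0.5
s₂ = -0.5 − 0.1·1.5 = -0.65

-0.65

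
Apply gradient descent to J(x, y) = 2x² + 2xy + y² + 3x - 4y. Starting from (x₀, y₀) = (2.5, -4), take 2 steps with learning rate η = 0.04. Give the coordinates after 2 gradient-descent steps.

∇J = (4x + 2y + 3, 2x + 2y - 4)
(x₁, y₁) = (2.5, -4) − 0.04·(5, -7) = (2.3, -3.72)
(x₂, y₂) = (2.3, -3.72) − 0.04·(4.76, -6.84) = (2.1096, -3.4464)

(2.1096, -3.4464)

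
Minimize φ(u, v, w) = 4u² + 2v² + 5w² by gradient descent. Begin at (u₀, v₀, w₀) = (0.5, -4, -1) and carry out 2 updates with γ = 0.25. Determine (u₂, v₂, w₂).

(0.5, 0, -2.25)

∇φ = (8u, 4v, 10w)
(u₁, v₁, w₁) = (0.5, -4, -1) − 0.25·(4, -16, -10) = (-0.5, 0, 1.5)
(u₂, v₂, w₂) = (-0.5, 0, 1.5) − 0.25·(-4, 0, 15) = (0.5, 0, -2.25)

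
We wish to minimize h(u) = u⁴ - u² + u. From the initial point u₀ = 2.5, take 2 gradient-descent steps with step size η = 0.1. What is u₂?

h′(u) = 4u³ - 2u + 1
u₁ = 2.5 − 0.1·58.5 = -3.35
u₂ = -3.35 − 0.1·(-142.6815) = 10.91815

10.91815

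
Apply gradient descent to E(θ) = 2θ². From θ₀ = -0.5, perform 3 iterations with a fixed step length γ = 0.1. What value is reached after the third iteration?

-0.108

E′(θ) = 4θ
Step 1: E′(-0.5) = -2; θ₁ = -0.5 − 0.1·(-2) = -0.3
Step 2: E′(-0.3) = -1.2; θ₂ = -0.3 − 0.1·(-1.2) = -0.18
Step 3: E′(-0.18) = -0.72; θ₃ = -0.18 − 0.1·(-0.72) = -0.108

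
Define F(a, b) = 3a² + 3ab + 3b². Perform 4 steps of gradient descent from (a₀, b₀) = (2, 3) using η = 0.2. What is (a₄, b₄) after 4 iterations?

∇F = (6a + 3b, 3a + 6b)
Step 1: at (2, 3), ∇F = (21, 24) → (2, 3) − 0.2·(21, 24) = (-2.2, -1.8)
Step 2: at (-2.2, -1.8), ∇F = (-18.6, -17.4) → (-2.2, -1.8) − 0.2·(-18.6, -17.4) = (1.52, 1.68)
Step 3: at (1.52, 1.68), ∇F = (14.16, 14.64) → (1.52, 1.68) − 0.2·(14.16, 14.64) = (-1.312, -1.248)
Step 4: at (-1.312, -1.248), ∇F = (-11.616, -11.424) → (-1.312, -1.248) − 0.2·(-11.616, -11.424) = (1.0112, 1.0368)

(1.0112, 1.0368)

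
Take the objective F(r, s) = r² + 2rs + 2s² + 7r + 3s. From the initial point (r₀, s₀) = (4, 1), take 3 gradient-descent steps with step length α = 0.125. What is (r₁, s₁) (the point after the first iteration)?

∇F = (2r + 2s + 7, 2r + 4s + 3)
(r₁, s₁) = (4, 1) − 0.125·(17, 15) = (1.875, -0.875)

(1.875, -0.875)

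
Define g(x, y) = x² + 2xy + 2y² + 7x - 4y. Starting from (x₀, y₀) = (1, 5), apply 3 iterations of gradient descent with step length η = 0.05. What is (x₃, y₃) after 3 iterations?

(-1.341, 3.0515)

∇g = (2x + 2y + 7, 2x + 4y - 4)
(x₁, y₁) = (1, 5) − 0.05·(19, 18) = (0.05, 4.1)
(x₂, y₂) = (0.05, 4.1) − 0.05·(15.3, 12.5) = (-0.715, 3.475)
(x₃, y₃) = (-0.715, 3.475) − 0.05·(12.52, 8.47) = (-1.341, 3.0515)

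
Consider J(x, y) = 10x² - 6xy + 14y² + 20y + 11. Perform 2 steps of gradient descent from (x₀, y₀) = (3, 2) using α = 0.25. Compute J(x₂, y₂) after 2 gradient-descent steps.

∇J = (20x - 6y, -6x + 28y + 20)
(x₁, y₁) = (3, 2) − 0.25·(48, 58) = (-9, -12.5)
(x₂, y₂) = (-9, -12.5) − 0.25·(-105, -276) = (17.25, 56.5)
J(17.25, 56.5) = 42960.375

42960.375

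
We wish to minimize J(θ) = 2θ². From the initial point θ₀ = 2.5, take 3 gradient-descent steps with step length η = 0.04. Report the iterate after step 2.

J′(θ) = 4θ
Step 1: J′(2.5) = 10; θ₁ = 2.5 − 0.04·10 = 2.1
Step 2: J′(2.1) = 8.4; θ₂ = 2.1 − 0.04·8.4 = 1.764

1.764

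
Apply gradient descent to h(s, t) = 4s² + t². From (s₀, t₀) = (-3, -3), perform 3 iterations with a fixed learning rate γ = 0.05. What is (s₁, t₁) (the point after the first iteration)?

(-1.8, -2.7)

∇h = (8s, 2t)
(s₁, t₁) = (-3, -3) − 0.05·(-24, -6) = (-1.8, -2.7)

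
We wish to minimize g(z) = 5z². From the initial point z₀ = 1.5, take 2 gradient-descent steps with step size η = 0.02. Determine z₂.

g′(z) = 10z
z₁ = 1.5 − 0.02·15 = 1.2
z₂ = 1.2 − 0.02·12 = 0.96

0.96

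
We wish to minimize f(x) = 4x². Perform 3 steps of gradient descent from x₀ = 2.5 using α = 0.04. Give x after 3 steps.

f′(x) = 8x
Step 1: f′(2.5) = 20; x₁ = 2.5 − 0.04·20 = 1.7
Step 2: f′(1.7) = 13.6; x₂ = 1.7 − 0.04·13.6 = 1.156
Step 3: f′(1.156) = 9.248; x₃ = 1.156 − 0.04·9.248 = 0.78608

0.78608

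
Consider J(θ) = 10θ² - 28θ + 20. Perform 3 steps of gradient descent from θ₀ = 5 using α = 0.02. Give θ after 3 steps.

2.1776

J′(θ) = 20θ - 28
θ₁ = 5 − 0.02·72 = 3.56
θ₂ = 3.56 − 0.02·43.2 = 2.696
θ₃ = 2.696 − 0.02·25.92 = 2.1776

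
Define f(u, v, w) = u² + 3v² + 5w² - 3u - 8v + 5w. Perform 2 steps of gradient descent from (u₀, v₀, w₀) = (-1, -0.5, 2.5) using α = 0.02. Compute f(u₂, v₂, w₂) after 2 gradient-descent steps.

20.95401088

∇f = (2u - 3, 6v - 8, 10w + 5)
(u₁, v₁, w₁) = (-1, -0.5, 2.5) − 0.02·(-5, -11, 30) = (-0.9, -0.28, 1.9)
(u₂, v₂, w₂) = (-0.9, -0.28, 1.9) − 0.02·(-4.8, -9.68, 24) = (-0.804, -0.0864, 1.42)
f(-0.804, -0.0864, 1.42) = 20.95401088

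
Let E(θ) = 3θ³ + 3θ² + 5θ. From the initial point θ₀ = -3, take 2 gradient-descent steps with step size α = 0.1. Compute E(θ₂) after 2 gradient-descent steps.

-2225687.639618048

E′(θ) = 9θ² + 6θ + 5
Step 1: E′(-3) = 68; θ₁ = -3 − 0.1·68 = -9.8
Step 2: E′(-9.8) = 810.56; θ₂ = -9.8 − 0.1·810.56 = -90.856
E(-90.856) = -2225687.639618048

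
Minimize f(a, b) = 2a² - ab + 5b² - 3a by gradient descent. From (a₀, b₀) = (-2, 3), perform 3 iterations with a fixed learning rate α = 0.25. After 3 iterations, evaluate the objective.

751.6015625

∇f = (4a - b - 3, -a + 10b)
Step 1: at (-2, 3), ∇f = (-14, 32) → (-2, 3) − 0.25·(-14, 32) = (1.5, -5)
Step 2: at (1.5, -5), ∇f = (8, -51.5) → (1.5, -5) − 0.25·(8, -51.5) = (-0.5, 7.875)
Step 3: at (-0.5, 7.875), ∇f = (-12.875, 79.25) → (-0.5, 7.875) − 0.25·(-12.875, 79.25) = (2.71875, -11.9375)
f(2.71875, -11.9375) = 751.6015625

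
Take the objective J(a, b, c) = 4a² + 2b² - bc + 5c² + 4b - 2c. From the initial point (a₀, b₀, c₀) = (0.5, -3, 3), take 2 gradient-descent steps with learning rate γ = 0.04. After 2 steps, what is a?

0.2312

∇J = (8a, 4b - c + 4, -b + 10c - 2)
(a₁, b₁, c₁) = (0.5, -3, 3) − 0.04·(4, -11, 31) = (0.34, -2.56, 1.76)
(a₂, b₂, c₂) = (0.34, -2.56, 1.76) − 0.04·(2.72, -8, 18.16) = (0.2312, -2.24, 1.0336)
a = 0.2312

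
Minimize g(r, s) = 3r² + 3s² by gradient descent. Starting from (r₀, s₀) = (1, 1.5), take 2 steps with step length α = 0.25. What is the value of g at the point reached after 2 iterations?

∇g = (6r, 6s)
Step 1: at (1, 1.5), ∇g = (6, 9) → (1, 1.5) − 0.25·(6, 9) = (-0.5, -0.75)
Step 2: at (-0.5, -0.75), ∇g = (-3, -4.5) → (-0.5, -0.75) − 0.25·(-3, -4.5) = (0.25, 0.375)
g(0.25, 0.375) = 0.609375

0.609375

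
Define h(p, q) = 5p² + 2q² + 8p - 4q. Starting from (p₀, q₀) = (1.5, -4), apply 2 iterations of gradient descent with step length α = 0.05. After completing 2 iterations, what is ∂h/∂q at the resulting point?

-12.8

∇h = (10p + 8, 4q - 4)
Step 1: at (1.5, -4), ∇h = (23, -20) → (1.5, -4) − 0.05·(23, -20) = (0.35, -3)
Step 2: at (0.35, -3), ∇h = (11.5, -16) → (0.35, -3) − 0.05·(11.5, -16) = (-0.225, -2.2)
∂h/∂q at (-0.225, -2.2) = -12.8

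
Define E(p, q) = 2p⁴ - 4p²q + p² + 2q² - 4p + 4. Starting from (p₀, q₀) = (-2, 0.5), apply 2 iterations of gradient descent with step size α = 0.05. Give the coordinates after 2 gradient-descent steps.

∇E = (8p³ - 8pq + 2p - 4, -4p² + 4q)
Step 1: at (-2, 0.5), ∇E = (-64, -14) → (-2, 0.5) − 0.05·(-64, -14) = (1.2, 1.2)
Step 2: at (1.2, 1.2), ∇E = (0.704, -0.96) → (1.2, 1.2) − 0.05·(0.704, -0.96) = (1.1648, 1.248)

(1.1648, 1.248)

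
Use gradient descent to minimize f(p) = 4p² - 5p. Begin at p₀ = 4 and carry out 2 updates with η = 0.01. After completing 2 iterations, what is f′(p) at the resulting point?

f′(p) = 8p - 5
p₁ = 4 − 0.01·27 = 3.73
p₂ = 3.73 − 0.01·24.84 = 3.4816
f′(p) at (3.4816) = 22.8528

22.8528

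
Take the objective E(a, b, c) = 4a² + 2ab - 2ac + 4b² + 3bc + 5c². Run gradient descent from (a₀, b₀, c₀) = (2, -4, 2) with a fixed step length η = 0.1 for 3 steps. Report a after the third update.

∇E = (8a + 2b - 2c, 2a + 8b + 3c, -2a + 3b + 10c)
Step 1: at (2, -4, 2), ∇E = (4, -22, 4) → (2, -4, 2) − 0.1·(4, -22, 4) = (1.6, -1.8, 1.6)
Step 2: at (1.6, -1.8, 1.6), ∇E = (6, -6.4, 7.4) → (1.6, -1.8, 1.6) − 0.1·(6, -6.4, 7.4) = (1, -1.16, 0.86)
Step 3: at (1, -1.16, 0.86), ∇E = (3.96, -4.7, 3.12) → (1, -1.16, 0.86) − 0.1·(3.96, -4.7, 3.12) = (0.604, -0.69, 0.548)
a = 0.604

0.604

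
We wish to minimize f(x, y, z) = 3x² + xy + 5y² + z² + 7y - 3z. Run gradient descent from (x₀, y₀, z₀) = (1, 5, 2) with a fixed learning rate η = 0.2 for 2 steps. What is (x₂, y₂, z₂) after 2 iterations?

(1.56, 5.44, 1.68)

∇f = (6x + y, x + 10y + 7, 2z - 3)
(x₁, y₁, z₁) = (1, 5, 2) − 0.2·(11, 58, 1) = (-1.2, -6.6, 1.8)
(x₂, y₂, z₂) = (-1.2, -6.6, 1.8) − 0.2·(-13.8, -60.2, 0.6) = (1.56, 5.44, 1.68)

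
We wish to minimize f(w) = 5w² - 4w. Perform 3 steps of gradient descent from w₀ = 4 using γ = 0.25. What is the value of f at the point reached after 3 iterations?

737.3125

f′(w) = 10w - 4
w₁ = 4 − 0.25·36 = -5
w₂ = -5 − 0.25·(-54) = 8.5
w₃ = 8.5 − 0.25·81 = -11.75
f(-11.75) = 737.3125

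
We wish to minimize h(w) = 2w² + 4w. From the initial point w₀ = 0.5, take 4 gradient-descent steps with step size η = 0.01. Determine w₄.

h′(w) = 4w + 4
Step 1: h′(0.5) = 6; w₁ = 0.5 − 0.01·6 = 0.44
Step 2: h′(0.44) = 5.76; w₂ = 0.44 − 0.01·5.76 = 0.3824
Step 3: h′(0.3824) = 5.5296; w₃ = 0.3824 − 0.01·5.5296 = 0.327104
Step 4: h′(0.327104) = 5.308416; w₄ = 0.327104 − 0.01·5.308416 = 0.27401984

0.27401984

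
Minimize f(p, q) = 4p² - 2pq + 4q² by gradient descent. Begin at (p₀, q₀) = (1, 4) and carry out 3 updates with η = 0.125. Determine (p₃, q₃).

(0.0625, 0.015625)

∇f = (8p - 2q, -2p + 8q)
Step 1: at (1, 4), ∇f = (0, 30) → (1, 4) − 0.125·(0, 30) = (1, 0.25)
Step 2: at (1, 0.25), ∇f = (7.5, 0) → (1, 0.25) − 0.125·(7.5, 0) = (0.0625, 0.25)
Step 3: at (0.0625, 0.25), ∇f = (0, 1.875) → (0.0625, 0.25) − 0.125·(0, 1.875) = (0.0625, 0.015625)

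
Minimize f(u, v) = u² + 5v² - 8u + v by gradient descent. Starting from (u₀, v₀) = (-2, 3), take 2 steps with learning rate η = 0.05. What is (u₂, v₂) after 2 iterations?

∇f = (2u - 8, 10v + 1)
Step 1: at (-2, 3), ∇f = (-12, 31) → (-2, 3) − 0.05·(-12, 31) = (-1.4, 1.45)
Step 2: at (-1.4, 1.45), ∇f = (-10.8, 15.5) → (-1.4, 1.45) − 0.05·(-10.8, 15.5) = (-0.86, 0.675)

(-0.86, 0.675)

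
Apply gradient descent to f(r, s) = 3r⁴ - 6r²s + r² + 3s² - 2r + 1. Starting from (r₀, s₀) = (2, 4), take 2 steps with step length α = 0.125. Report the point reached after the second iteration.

(4.0234375, 3.296875)

∇f = (12r³ - 12rs + 2r - 2, -6r² + 6s)
Step 1: at (2, 4), ∇f = (2, 0) → (2, 4) − 0.125·(2, 0) = (1.75, 4)
Step 2: at (1.75, 4), ∇f = (-18.1875, 5.625) → (1.75, 4) − 0.125·(-18.1875, 5.625) = (4.0234375, 3.296875)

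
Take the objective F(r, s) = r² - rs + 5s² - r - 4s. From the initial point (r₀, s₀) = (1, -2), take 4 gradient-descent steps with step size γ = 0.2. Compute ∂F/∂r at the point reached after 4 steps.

∇F = (2r - s - 1, -r + 10s - 4)
Step 1: at (1, -2), ∇F = (3, -25) → (1, -2) − 0.2·(3, -25) = (0.4, 3)
Step 2: at (0.4, 3), ∇F = (-3.2, 25.6) → (0.4, 3) − 0.2·(-3.2, 25.6) = (1.04, -2.12)
Step 3: at (1.04, -2.12), ∇F = (3.2, -26.24) → (1.04, -2.12) − 0.2·(3.2, -26.24) = (0.4, 3.128)
Step 4: at (0.4, 3.128), ∇F = (-3.328, 26.88) → (0.4, 3.128) − 0.2·(-3.328, 26.88) = (1.0656, -2.248)
∂F/∂r at (1.0656, -2.248) = 3.3792

3.3792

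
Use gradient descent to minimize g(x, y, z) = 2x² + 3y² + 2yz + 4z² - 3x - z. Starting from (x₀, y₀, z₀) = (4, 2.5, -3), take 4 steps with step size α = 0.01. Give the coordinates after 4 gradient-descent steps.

∇g = (4x - 3, 6y + 2z, 2y + 8z - 1)
(x₁, y₁, z₁) = (4, 2.5, -3) − 0.01·(13, 9, -20) = (3.87, 2.41, -2.8)
(x₂, y₂, z₂) = (3.87, 2.41, -2.8) − 0.01·(12.48, 8.86, -18.58) = (3.7452, 2.3214, -2.6142)
(x₃, y₃, z₃) = (3.7452, 2.3214, -2.6142) − 0.01·(11.9808, 8.7, -17.2708) = (3.625392, 2.2344, -2.441492)
(x₄, y₄, z₄) = (3.625392, 2.2344, -2.441492) − 0.01·(11.501568, 8.523416, -16.063136) = (3.51037632, 2.14916584, -2.28086064)

(3.51037632, 2.14916584, -2.28086064)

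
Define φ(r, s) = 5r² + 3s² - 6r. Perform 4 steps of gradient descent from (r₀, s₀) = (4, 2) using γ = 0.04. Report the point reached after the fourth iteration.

∇φ = (10r - 6, 6s)
Step 1: at (4, 2), ∇φ = (34, 12) → (4, 2) − 0.04·(34, 12) = (2.64, 1.52)
Step 2: at (2.64, 1.52), ∇φ = (20.4, 9.12) → (2.64, 1.52) − 0.04·(20.4, 9.12) = (1.824, 1.1552)
Step 3: at (1.824, 1.1552), ∇φ = (12.24, 6.9312) → (1.824, 1.1552) − 0.04·(12.24, 6.9312) = (1.3344, 0.877952)
Step 4: at (1.3344, 0.877952), ∇φ = (7.344, 5.267712) → (1.3344, 0.877952) − 0.04·(7.344, 5.267712) = (1.04064, 0.66724352)

(1.04064, 0.66724352)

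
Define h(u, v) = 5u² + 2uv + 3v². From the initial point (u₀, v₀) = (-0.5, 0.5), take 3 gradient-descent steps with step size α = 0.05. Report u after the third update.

-0.126

∇h = (10u + 2v, 2u + 6v)
Step 1: at (-0.5, 0.5), ∇h = (-4, 2) → (-0.5, 0.5) − 0.05·(-4, 2) = (-0.3, 0.4)
Step 2: at (-0.3, 0.4), ∇h = (-2.2, 1.8) → (-0.3, 0.4) − 0.05·(-2.2, 1.8) = (-0.19, 0.31)
Step 3: at (-0.19, 0.31), ∇h = (-1.28, 1.48) → (-0.19, 0.31) − 0.05·(-1.28, 1.48) = (-0.126, 0.236)
u = -0.126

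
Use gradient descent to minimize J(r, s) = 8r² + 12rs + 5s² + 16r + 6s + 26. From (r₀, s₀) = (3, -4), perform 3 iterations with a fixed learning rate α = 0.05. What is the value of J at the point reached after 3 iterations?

44.741317

∇J = (16r + 12s + 16, 12r + 10s + 6)
(r₁, s₁) = (3, -4) − 0.05·(16, 2) = (2.2, -4.1)
(r₂, s₂) = (2.2, -4.1) − 0.05·(2, -8.6) = (2.1, -3.67)
(r₃, s₃) = (2.1, -3.67) − 0.05·(5.56, -5.5) = (1.822, -3.395)
J(1.822, -3.395) = 44.741317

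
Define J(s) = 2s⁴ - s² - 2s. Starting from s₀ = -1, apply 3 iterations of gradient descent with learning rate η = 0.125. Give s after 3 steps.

J′(s) = 8s³ - 2s - 2
s₁ = -1 − 0.125·(-8) = 0
s₂ = 0 − 0.125·(-2) = 0.25
s₃ = 0.25 − 0.125·(-2.375) = 0.546875

0.546875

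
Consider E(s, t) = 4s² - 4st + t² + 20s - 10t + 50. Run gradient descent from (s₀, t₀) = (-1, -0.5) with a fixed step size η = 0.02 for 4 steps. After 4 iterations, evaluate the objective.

27.05520896

∇E = (8s - 4t + 20, -4s + 2t - 10)
Step 1: at (-1, -0.5), ∇E = (14, -7) → (-1, -0.5) − 0.02·(14, -7) = (-1.28, -0.36)
Step 2: at (-1.28, -0.36), ∇E = (11.2, -5.6) → (-1.28, -0.36) − 0.02·(11.2, -5.6) = (-1.504, -0.248)
Step 3: at (-1.504, -0.248), ∇E = (8.96, -4.48) → (-1.504, -0.248) − 0.02·(8.96, -4.48) = (-1.6832, -0.1584)
Step 4: at (-1.6832, -0.1584), ∇E = (7.168, -3.584) → (-1.6832, -0.1584) − 0.02·(7.168, -3.584) = (-1.82656, -0.08672)
E(-1.82656, -0.08672) = 27.05520896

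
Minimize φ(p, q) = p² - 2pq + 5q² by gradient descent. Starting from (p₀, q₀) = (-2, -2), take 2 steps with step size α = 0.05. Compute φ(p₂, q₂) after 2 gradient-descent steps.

3.8144

∇φ = (2p - 2q, -2p + 10q)
Step 1: at (-2, -2), ∇φ = (0, -16) → (-2, -2) − 0.05·(0, -16) = (-2, -1.2)
Step 2: at (-2, -1.2), ∇φ = (-1.6, -8) → (-2, -1.2) − 0.05·(-1.6, -8) = (-1.92, -0.8)
φ(-1.92, -0.8) = 3.8144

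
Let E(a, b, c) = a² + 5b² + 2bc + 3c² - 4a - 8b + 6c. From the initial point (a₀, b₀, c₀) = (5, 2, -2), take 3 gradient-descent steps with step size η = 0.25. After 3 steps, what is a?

∇E = (2a - 4, 10b + 2c - 8, 2b + 6c + 6)
Step 1: at (5, 2, -2), ∇E = (6, 8, -2) → (5, 2, -2) − 0.25·(6, 8, -2) = (3.5, 0, -1.5)
Step 2: at (3.5, 0, -1.5), ∇E = (3, -11, -3) → (3.5, 0, -1.5) − 0.25·(3, -11, -3) = (2.75, 2.75, -0.75)
Step 3: at (2.75, 2.75, -0.75), ∇E = (1.5, 18, 7) → (2.75, 2.75, -0.75) − 0.25·(1.5, 18, 7) = (2.375, -1.75, -2.5)
a = 2.375

2.375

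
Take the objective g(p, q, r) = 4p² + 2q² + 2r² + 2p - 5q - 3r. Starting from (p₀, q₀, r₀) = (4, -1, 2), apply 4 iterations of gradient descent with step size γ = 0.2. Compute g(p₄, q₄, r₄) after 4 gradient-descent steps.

-3.28644352

∇g = (8p + 2, 4q - 5, 4r - 3)
Step 1: at (4, -1, 2), ∇g = (34, -9, 5) → (4, -1, 2) − 0.2·(34, -9, 5) = (-2.8, 0.8, 1)
Step 2: at (-2.8, 0.8, 1), ∇g = (-20.4, -1.8, 1) → (-2.8, 0.8, 1) − 0.2·(-20.4, -1.8, 1) = (1.28, 1.16, 0.8)
Step 3: at (1.28, 1.16, 0.8), ∇g = (12.24, -0.36, 0.2) → (1.28, 1.16, 0.8) − 0.2·(12.24, -0.36, 0.2) = (-1.168, 1.232, 0.76)
Step 4: at (-1.168, 1.232, 0.76), ∇g = (-7.344, -0.072, 0.04) → (-1.168, 1.232, 0.76) − 0.2·(-7.344, -0.072, 0.04) = (0.3008, 1.2464, 0.752)
g(0.3008, 1.2464, 0.752) = -3.28644352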